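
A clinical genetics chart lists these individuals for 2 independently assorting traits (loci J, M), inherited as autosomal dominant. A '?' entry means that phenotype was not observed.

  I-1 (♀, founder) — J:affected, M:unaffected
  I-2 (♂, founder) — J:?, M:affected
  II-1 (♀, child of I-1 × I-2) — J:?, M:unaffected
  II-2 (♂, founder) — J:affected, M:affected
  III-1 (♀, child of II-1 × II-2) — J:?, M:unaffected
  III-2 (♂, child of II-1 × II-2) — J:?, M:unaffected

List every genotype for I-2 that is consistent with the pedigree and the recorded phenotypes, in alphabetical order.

I-2 ∈ {JJ Mm, Jj Mm, jj Mm}

J/I-1 aff ·: Jj|JJ
J/I-2 ? ·: jj|Jj|JJ
J/II-1 ? I-1×I-2: jj|Jj|JJ
J/II-2 aff ·: Jj|JJ
J/III-1 ? II-1×II-2: jj|Jj|JJ
J/III-2 ? II-1×II-2: jj|Jj|JJ
⇒ J over [I-1,I-2,II-1,II-2,III-1,III-2]: 95 consistent
M/I-1 un ·: mm
M/I-2 aff ·: Mm
M/II-1 un I-1×I-2: mm
M/II-2 aff ·: Mm
M/III-1 un II-1×II-2: mm
M/III-2 un II-1×II-2: mm
⇒ M over [I-1,I-2,II-1,II-2,III-1,III-2]: 1 consistent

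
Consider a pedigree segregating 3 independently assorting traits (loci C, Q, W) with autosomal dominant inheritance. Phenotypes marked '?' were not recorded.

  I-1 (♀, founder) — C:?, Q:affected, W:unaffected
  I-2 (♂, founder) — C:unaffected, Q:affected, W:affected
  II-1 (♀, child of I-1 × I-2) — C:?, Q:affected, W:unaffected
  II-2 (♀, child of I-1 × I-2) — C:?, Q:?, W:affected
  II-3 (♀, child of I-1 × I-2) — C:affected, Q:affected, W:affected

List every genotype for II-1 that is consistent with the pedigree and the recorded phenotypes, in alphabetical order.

II-1 ∈ {Cc QQ ww, Cc Qq ww, cc QQ ww, cc Qq ww}

C/I-1 ? ·: Cc|CC
C/I-2 un ·: cc
C/II-1 ? I-1×I-2: cc|Cc
C/II-2 ? I-1×I-2: cc|Cc
C/II-3 aff I-1×I-2: Cc
⇒ C over [I-1,I-2,II-1,II-2,II-3]: 5 consistent
Q/I-1 aff ·: Qq|QQ
Q/I-2 aff ·: Qq|QQ
Q/II-1 aff I-1×I-2: Qq|QQ
Q/II-2 ? I-1×I-2: qq|Qq|QQ
Q/II-3 aff I-1×I-2: Qq|QQ
⇒ Q over [I-1,I-2,II-1,II-2,II-3]: 29 consistent
W/I-1 un ·: ww
W/I-2 aff ·: Ww
W/II-1 un I-1×I-2: ww
W/II-2 aff I-1×I-2: Ww
W/II-3 aff I-1×I-2: Ww
⇒ W over [I-1,I-2,II-1,II-2,II-3]: 1 consistent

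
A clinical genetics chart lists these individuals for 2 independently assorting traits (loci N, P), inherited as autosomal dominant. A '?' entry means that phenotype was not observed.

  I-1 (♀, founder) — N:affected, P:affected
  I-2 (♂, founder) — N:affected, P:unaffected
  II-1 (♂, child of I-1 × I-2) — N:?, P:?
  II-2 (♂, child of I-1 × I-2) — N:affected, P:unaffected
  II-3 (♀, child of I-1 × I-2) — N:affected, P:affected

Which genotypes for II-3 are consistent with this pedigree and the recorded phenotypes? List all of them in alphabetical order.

II-3 ∈ {NN Pp, Nn Pp}

N/I-1 aff ·: Nn|NN
N/I-2 aff ·: Nn|NN
N/II-1 ? I-1×I-2: nn|Nn|NN
N/II-2 aff I-1×I-2: Nn|NN
N/II-3 aff I-1×I-2: Nn|NN
⇒ N over [I-1,I-2,II-1,II-2,II-3]: 29 consistent
P/I-1 aff ·: Pp
P/I-2 un ·: pp
P/II-1 ? I-1×I-2: pp|Pp
P/II-2 un I-1×I-2: pp
P/II-3 aff I-1×I-2: Pp
⇒ P over [I-1,I-2,II-1,II-2,II-3]: 2 consistent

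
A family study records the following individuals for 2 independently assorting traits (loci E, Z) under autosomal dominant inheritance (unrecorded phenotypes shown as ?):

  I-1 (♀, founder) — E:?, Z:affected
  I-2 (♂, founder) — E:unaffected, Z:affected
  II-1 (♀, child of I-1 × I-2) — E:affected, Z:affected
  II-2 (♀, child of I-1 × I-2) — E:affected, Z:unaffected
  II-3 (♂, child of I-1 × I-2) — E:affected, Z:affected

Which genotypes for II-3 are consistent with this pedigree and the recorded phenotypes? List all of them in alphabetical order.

II-3 ∈ {Ee ZZ, Ee Zz}

E/I-1 ? ·: Ee|EE
E/I-2 un ·: ee
E/II-1 aff I-1×I-2: Ee
E/II-2 aff I-1×I-2: Ee
E/II-3 aff I-1×I-2: Ee
⇒ E over [I-1,I-2,II-1,II-2,II-3]: 2 consistent
Z/I-1 aff ·: Zz
Z/I-2 aff ·: Zz
Z/II-1 aff I-1×I-2: Zz|ZZ
Z/II-2 un I-1×I-2: zz
Z/II-3 aff I-1×I-2: Zz|ZZ
⇒ Z over [I-1,I-2,II-1,II-2,II-3]: 4 consistent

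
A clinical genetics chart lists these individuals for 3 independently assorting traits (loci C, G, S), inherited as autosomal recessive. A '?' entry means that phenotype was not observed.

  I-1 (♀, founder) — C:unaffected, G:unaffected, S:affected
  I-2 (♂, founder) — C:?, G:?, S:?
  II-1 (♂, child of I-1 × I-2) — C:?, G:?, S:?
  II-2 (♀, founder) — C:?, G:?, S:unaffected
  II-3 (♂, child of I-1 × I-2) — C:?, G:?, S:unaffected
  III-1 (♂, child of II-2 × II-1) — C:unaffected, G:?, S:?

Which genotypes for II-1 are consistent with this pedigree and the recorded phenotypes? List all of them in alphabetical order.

II-1 ∈ {CC GG Ss, CC GG ss, CC Gg Ss, CC Gg ss, CC gg Ss, CC gg ss, Cc GG Ss, Cc GG ss, Cc Gg Ss, Cc Gg ss, Cc gg Ss, Cc gg ss, cc GG Ss, cc GG ss, cc Gg Ss, cc Gg ss, cc gg Ss, cc gg ss}

C/I-1 un ·: CC|Cc
C/I-2 ? ·: CC|Cc|cc
C/II-1 ? I-1×I-2: CC|Cc|cc
C/II-2 ? ·: CC|Cc|cc
C/II-3 ? I-1×I-2: CC|Cc|cc
C/III-1 un II-2×II-1: CC|Cc
⇒ C over [I-1,I-2,II-1,II-2,II-3,III-1]: 92 consistent
G/I-1 un ·: GG|Gg
G/I-2 ? ·: GG|Gg|gg
G/II-1 ? I-1×I-2: GG|Gg|gg
G/II-2 ? ·: GG|Gg|gg
G/II-3 ? I-1×I-2: GG|Gg|gg
G/III-1 ? II-2×II-1: GG|Gg|gg
⇒ G over [I-1,I-2,II-1,II-2,II-3,III-1]: 122 consistent
S/I-1 aff ·: ss
S/I-2 ? ·: SS|Ss
S/II-1 ? I-1×I-2: Ss|ss
S/II-2 un ·: SS|Ss
S/II-3 un I-1×I-2: Ss
S/III-1 ? II-2×II-1: SS|Ss|ss
⇒ S over [I-1,I-2,II-1,II-2,II-3,III-1]: 13 consistent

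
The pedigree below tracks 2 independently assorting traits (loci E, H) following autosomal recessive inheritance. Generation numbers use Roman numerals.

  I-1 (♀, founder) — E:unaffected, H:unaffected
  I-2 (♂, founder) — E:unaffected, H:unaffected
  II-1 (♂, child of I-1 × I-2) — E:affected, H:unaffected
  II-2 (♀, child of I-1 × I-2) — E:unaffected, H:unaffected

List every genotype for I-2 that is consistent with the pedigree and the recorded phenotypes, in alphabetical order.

I-2 ∈ {Ee HH, Ee Hh}

E/I-1 un ·: Ee
E/I-2 un ·: Ee
E/II-1 aff I-1×I-2: ee
E/II-2 un I-1×I-2: EE|Ee
⇒ E over [I-1,I-2,II-1,II-2]: 2 consistent
H/I-1 un ·: HH|Hh
H/I-2 un ·: HH|Hh
H/II-1 un I-1×I-2: HH|Hh
H/II-2 un I-1×I-2: HH|Hh
⇒ H over [I-1,I-2,II-1,II-2]: 13 consistent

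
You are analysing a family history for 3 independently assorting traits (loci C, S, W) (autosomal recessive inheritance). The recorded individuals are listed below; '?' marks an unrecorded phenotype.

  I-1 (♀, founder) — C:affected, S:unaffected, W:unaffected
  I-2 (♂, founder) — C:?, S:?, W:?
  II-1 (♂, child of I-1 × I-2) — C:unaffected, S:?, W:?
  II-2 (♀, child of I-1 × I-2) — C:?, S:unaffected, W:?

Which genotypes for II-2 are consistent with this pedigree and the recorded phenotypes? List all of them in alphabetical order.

II-2 ∈ {Cc SS WW, Cc SS Ww, Cc SS ww, Cc Ss WW, Cc Ss Ww, Cc Ss ww, cc SS WW, cc SS Ww, cc SS ww, cc Ss WW, cc Ss Ww, cc Ss ww}

C/I-1 aff ·: cc
C/I-2 ? ·: CC|Cc
C/II-1 un I-1×I-2: Cc
C/II-2 ? I-1×I-2: Cc|cc
⇒ C over [I-1,I-2,II-1,II-2]: 3 consistent
S/I-1 un ·: SS|Ss
S/I-2 ? ·: SS|Ss|ss
S/II-1 ? I-1×I-2: SS|Ss|ss
S/II-2 un I-1×I-2: SS|Ss
⇒ S over [I-1,I-2,II-1,II-2]: 18 consistent
W/I-1 un ·: WW|Ww
W/I-2 ? ·: WW|Ww|ww
W/II-1 ? I-1×I-2: WW|Ww|ww
W/II-2 ? I-1×I-2: WW|Ww|ww
⇒ W over [I-1,I-2,II-1,II-2]: 23 consistent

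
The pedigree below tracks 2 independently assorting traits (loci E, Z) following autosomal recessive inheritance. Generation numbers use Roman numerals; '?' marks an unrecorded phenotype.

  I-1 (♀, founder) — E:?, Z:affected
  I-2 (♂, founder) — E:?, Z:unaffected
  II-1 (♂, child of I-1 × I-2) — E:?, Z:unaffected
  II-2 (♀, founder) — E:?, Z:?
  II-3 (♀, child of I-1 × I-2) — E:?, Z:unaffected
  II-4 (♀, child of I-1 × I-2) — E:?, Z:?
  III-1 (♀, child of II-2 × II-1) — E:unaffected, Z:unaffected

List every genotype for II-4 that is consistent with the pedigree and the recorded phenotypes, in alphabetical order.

E/I-1 ? ·: EE|Ee|ee
E/I-2 ? ·: EE|Ee|ee
E/II-1 ? I-1×I-2: EE|Ee|ee
E/II-2 ? ·: EE|Ee|ee
E/II-3 ? I-1×I-2: EE|Ee|ee
E/II-4 ? I-1×I-2: EE|Ee|ee
E/III-1 un II-2×II-1: EE|Ee
⇒ E over [I-1,I-2,II-1,II-2,II-3,II-4,III-1]: 243 consistent
Z/I-1 aff ·: zz
Z/I-2 un ·: ZZ|Zz
Z/II-1 un I-1×I-2: Zz
Z/II-2 ? ·: ZZ|Zz|zz
Z/II-3 un I-1×I-2: Zz
Z/II-4 ? I-1×I-2: Zz|zz
Z/III-1 un II-2×II-1: ZZ|Zz
⇒ Z over [I-1,I-2,II-1,II-2,II-3,II-4,III-1]: 15 consistent

II-4 ∈ {EE Zz, EE zz, Ee Zz, Ee zz, ee Zz, ee zz}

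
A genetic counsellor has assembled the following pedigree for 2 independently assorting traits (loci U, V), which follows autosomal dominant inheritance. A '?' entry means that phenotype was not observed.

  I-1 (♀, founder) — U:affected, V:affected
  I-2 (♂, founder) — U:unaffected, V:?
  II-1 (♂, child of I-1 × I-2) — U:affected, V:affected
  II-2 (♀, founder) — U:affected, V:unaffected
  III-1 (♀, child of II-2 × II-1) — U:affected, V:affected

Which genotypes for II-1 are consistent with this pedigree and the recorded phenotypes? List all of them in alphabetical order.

U/I-1 aff ·: Uu|UU
U/I-2 un ·: uu
U/II-1 aff I-1×I-2: Uu
U/II-2 aff ·: Uu|UU
U/III-1 aff II-2×II-1: Uu|UU
⇒ U over [I-1,I-2,II-1,II-2,III-1]: 8 consistent
V/I-1 aff ·: Vv|VV
V/I-2 ? ·: vv|Vv|VV
V/II-1 aff I-1×I-2: Vv|VV
V/II-2 un ·: vv
V/III-1 aff II-2×II-1: Vv
⇒ V over [I-1,I-2,II-1,II-2,III-1]: 9 consistent

II-1 ∈ {Uu VV, Uu Vv}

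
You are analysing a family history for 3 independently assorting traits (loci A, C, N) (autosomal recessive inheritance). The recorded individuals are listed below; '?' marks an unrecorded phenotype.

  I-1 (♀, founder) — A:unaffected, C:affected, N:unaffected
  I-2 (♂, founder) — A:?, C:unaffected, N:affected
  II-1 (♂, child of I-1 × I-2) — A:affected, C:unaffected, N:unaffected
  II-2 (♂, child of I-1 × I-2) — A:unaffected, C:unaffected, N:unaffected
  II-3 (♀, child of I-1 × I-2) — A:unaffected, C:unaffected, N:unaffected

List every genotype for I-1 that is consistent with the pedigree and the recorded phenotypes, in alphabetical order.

A/I-1 un ·: Aa
A/I-2 ? ·: Aa|aa
A/II-1 aff I-1×I-2: aa
A/II-2 un I-1×I-2: AA|Aa
A/II-3 un I-1×I-2: AA|Aa
⇒ A over [I-1,I-2,II-1,II-2,II-3]: 5 consistent
C/I-1 aff ·: cc
C/I-2 un ·: CC|Cc
C/II-1 un I-1×I-2: Cc
C/II-2 un I-1×I-2: Cc
C/II-3 un I-1×I-2: Cc
⇒ C over [I-1,I-2,II-1,II-2,II-3]: 2 consistent
N/I-1 un ·: NN|Nn
N/I-2 aff ·: nn
N/II-1 un I-1×I-2: Nn
N/II-2 un I-1×I-2: Nn
N/II-3 un I-1×I-2: Nn
⇒ N over [I-1,I-2,II-1,II-2,II-3]: 2 consistent

I-1 ∈ {Aa cc NN, Aa cc Nn}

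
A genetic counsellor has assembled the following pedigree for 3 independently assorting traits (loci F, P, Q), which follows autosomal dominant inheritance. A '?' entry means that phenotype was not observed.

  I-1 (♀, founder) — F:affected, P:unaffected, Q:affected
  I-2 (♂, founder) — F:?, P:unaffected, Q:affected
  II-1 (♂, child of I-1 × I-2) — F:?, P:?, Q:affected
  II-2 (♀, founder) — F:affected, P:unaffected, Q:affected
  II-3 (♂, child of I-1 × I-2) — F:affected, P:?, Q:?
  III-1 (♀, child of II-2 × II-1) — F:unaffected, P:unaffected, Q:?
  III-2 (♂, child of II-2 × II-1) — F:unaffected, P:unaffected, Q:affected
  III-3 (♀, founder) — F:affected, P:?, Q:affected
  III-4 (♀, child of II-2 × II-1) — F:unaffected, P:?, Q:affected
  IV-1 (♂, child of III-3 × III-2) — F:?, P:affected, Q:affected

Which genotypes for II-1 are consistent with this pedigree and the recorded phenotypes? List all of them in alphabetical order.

F/I-1 aff ·: Ff|FF
F/I-2 ? ·: ff|Ff|FF
F/II-1 ? I-1×I-2: ff|Ff
F/II-2 aff ·: Ff
F/II-3 aff I-1×I-2: Ff|FF
F/III-1 un II-2×II-1: ff
F/III-2 un II-2×II-1: ff
F/III-3 aff ·: Ff|FF
F/III-4 un II-2×II-1: ff
F/IV-1 ? III-3×III-2: ff|Ff
⇒ F over [I-1,I-2,II-1,II-2,II-3,III-1,III-2,III-3,III-4,IV-1]: 33 consistent
P/I-1 un ·: pp
P/I-2 un ·: pp
P/II-1 ? I-1×I-2: pp
P/II-2 un ·: pp
P/II-3 ? I-1×I-2: pp
P/III-1 un II-2×II-1: pp
P/III-2 un II-2×II-1: pp
P/III-3 ? ·: Pp|PP
P/III-4 ? II-2×II-1: pp
P/IV-1 aff III-3×III-2: Pp
⇒ P over [I-1,I-2,II-1,II-2,II-3,III-1,III-2,III-3,III-4,IV-1]: 2 consistent
Q/I-1 aff ·: Qq|QQ
Q/I-2 aff ·: Qq|QQ
Q/II-1 aff I-1×I-2: Qq|QQ
Q/II-2 aff ·: Qq|QQ
Q/II-3 ? I-1×I-2: qq|Qq|QQ
Q/III-1 ? II-2×II-1: qq|Qq|QQ
Q/III-2 aff II-2×II-1: Qq|QQ
Q/III-3 aff ·: Qq|QQ
Q/III-4 aff II-2×II-1: Qq|QQ
Q/IV-1 aff III-3×III-2: Qq|QQ
⇒ Q over [I-1,I-2,II-1,II-2,II-3,III-1,III-2,III-3,III-4,IV-1]: 738 consistent

II-1 ∈ {Ff pp QQ, Ff pp Qq, ff pp QQ, ff pp Qq}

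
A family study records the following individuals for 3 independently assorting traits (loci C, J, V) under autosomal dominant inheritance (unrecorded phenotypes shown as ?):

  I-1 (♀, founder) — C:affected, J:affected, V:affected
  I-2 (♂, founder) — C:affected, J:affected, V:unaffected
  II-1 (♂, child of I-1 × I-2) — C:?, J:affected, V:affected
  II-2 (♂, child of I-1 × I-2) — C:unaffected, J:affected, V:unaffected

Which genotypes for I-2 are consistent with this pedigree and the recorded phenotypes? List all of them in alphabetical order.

I-2 ∈ {Cc JJ vv, Cc Jj vv}

C/I-1 aff ·: Cc
C/I-2 aff ·: Cc
C/II-1 ? I-1×I-2: cc|Cc|CC
C/II-2 un I-1×I-2: cc
⇒ C over [I-1,I-2,II-1,II-2]: 3 consistent
J/I-1 aff ·: Jj|JJ
J/I-2 aff ·: Jj|JJ
J/II-1 aff I-1×I-2: Jj|JJ
J/II-2 aff I-1×I-2: Jj|JJ
⇒ J over [I-1,I-2,II-1,II-2]: 13 consistent
V/I-1 aff ·: Vv
V/I-2 un ·: vv
V/II-1 aff I-1×I-2: Vv
V/II-2 un I-1×I-2: vv
⇒ V over [I-1,I-2,II-1,II-2]: 1 consistent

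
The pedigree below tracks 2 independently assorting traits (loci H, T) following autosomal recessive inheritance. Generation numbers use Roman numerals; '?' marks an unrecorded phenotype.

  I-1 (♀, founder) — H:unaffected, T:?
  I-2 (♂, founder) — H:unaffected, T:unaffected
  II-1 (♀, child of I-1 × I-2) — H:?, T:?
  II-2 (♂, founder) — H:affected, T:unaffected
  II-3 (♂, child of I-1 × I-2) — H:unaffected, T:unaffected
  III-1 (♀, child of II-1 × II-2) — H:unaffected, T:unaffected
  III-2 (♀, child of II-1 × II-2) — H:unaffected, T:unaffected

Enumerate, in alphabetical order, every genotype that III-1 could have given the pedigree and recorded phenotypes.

III-1 ∈ {Hh TT, Hh Tt}

H/I-1 un ·: HH|Hh
H/I-2 un ·: HH|Hh
H/II-1 ? I-1×I-2: HH|Hh
H/II-2 aff ·: hh
H/II-3 un I-1×I-2: HH|Hh
H/III-1 un II-1×II-2: Hh
H/III-2 un II-1×II-2: Hh
⇒ H over [I-1,I-2,II-1,II-2,II-3,III-1,III-2]: 13 consistent
T/I-1 ? ·: TT|Tt|tt
T/I-2 un ·: TT|Tt
T/II-1 ? I-1×I-2: TT|Tt|tt
T/II-2 un ·: TT|Tt
T/II-3 un I-1×I-2: TT|Tt
T/III-1 un II-1×II-2: TT|Tt
T/III-2 un II-1×II-2: TT|Tt
⇒ T over [I-1,I-2,II-1,II-2,II-3,III-1,III-2]: 105 consistent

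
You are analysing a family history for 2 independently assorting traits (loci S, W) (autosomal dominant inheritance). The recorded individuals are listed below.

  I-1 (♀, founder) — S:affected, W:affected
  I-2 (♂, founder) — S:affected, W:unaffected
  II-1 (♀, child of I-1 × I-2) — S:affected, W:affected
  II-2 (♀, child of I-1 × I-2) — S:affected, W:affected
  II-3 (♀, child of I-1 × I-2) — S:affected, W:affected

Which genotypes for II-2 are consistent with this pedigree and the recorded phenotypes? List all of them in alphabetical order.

II-2 ∈ {SS Ww, Ss Ww}

S/I-1 aff ·: Ss|SS
S/I-2 aff ·: Ss|SS
S/II-1 aff I-1×I-2: Ss|SS
S/II-2 aff I-1×I-2: Ss|SS
S/II-3 aff I-1×I-2: Ss|SS
⇒ S over [I-1,I-2,II-1,II-2,II-3]: 25 consistent
W/I-1 aff ·: Ww|WW
W/I-2 un ·: ww
W/II-1 aff I-1×I-2: Ww
W/II-2 aff I-1×I-2: Ww
W/II-3 aff I-1×I-2: Ww
⇒ W over [I-1,I-2,II-1,II-2,II-3]: 2 consistent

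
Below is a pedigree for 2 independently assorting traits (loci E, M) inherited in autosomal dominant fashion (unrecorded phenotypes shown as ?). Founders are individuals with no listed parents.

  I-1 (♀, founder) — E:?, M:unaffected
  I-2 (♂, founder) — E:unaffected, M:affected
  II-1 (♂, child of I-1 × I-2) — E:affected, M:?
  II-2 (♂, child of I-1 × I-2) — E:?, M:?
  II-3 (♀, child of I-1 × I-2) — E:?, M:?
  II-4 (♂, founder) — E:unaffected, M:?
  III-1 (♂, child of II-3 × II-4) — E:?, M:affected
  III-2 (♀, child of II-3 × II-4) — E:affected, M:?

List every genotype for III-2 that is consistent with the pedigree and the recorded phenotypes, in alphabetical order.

III-2 ∈ {Ee MM, Ee Mm, Ee mm}

E/I-1 ? ·: Ee|EE
E/I-2 un ·: ee
E/II-1 aff I-1×I-2: Ee
E/II-2 ? I-1×I-2: ee|Ee
E/II-3 ? I-1×I-2: Ee
E/II-4 un ·: ee
E/III-1 ? II-3×II-4: ee|Ee
E/III-2 aff II-3×II-4: Ee
⇒ E over [I-1,I-2,II-1,II-2,II-3,II-4,III-1,III-2]: 6 consistent
M/I-1 un ·: mm
M/I-2 aff ·: Mm|MM
M/II-1 ? I-1×I-2: mm|Mm
M/II-2 ? I-1×I-2: mm|Mm
M/II-3 ? I-1×I-2: mm|Mm
M/II-4 ? ·: mm|Mm|MM
M/III-1 aff II-3×II-4: Mm|MM
M/III-2 ? II-3×II-4: mm|Mm|MM
⇒ M over [I-1,I-2,II-1,II-2,II-3,II-4,III-1,III-2]: 72 consistent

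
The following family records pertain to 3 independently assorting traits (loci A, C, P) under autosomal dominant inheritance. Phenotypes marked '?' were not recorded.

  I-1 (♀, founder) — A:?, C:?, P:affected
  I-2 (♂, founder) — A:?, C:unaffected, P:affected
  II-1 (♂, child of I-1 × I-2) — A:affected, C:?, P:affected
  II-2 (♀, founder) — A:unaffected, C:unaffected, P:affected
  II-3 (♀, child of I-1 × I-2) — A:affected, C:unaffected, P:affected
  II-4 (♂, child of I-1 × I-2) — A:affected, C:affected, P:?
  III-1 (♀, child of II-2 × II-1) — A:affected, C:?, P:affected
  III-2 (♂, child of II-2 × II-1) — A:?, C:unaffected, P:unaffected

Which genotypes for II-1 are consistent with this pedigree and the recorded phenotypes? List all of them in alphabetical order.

A/I-1 ? ·: aa|Aa|AA
A/I-2 ? ·: aa|Aa|AA
A/II-1 aff I-1×I-2: Aa|AA
A/II-2 un ·: aa
A/II-3 aff I-1×I-2: Aa|AA
A/II-4 aff I-1×I-2: Aa|AA
A/III-1 aff II-2×II-1: Aa
A/III-2 ? II-2×II-1: aa|Aa
⇒ A over [I-1,I-2,II-1,II-2,II-3,II-4,III-1,III-2]: 45 consistent
C/I-1 ? ·: Cc
C/I-2 un ·: cc
C/II-1 ? I-1×I-2: cc|Cc
C/II-2 un ·: cc
C/II-3 un I-1×I-2: cc
C/II-4 aff I-1×I-2: Cc
C/III-1 ? II-2×II-1: cc|Cc
C/III-2 un II-2×II-1: cc
⇒ C over [I-1,I-2,II-1,II-2,II-3,II-4,III-1,III-2]: 3 consistent
P/I-1 aff ·: Pp|PP
P/I-2 aff ·: Pp|PP
P/II-1 aff I-1×I-2: Pp
P/II-2 aff ·: Pp
P/II-3 aff I-1×I-2: Pp|PP
P/II-4 ? I-1×I-2: pp|Pp|PP
P/III-1 aff II-2×II-1: Pp|PP
P/III-2 un II-2×II-1: pp
⇒ P over [I-1,I-2,II-1,II-2,II-3,II-4,III-1,III-2]: 28 consistent

II-1 ∈ {AA Cc Pp, AA cc Pp, Aa Cc Pp, Aa cc Pp}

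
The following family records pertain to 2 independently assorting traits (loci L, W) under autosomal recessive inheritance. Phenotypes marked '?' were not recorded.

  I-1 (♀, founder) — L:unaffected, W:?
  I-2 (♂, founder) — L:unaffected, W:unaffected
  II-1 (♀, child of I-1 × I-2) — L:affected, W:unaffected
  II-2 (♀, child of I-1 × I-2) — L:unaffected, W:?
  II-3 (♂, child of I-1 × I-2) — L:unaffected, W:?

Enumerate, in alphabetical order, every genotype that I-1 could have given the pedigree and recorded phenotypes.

L/I-1 un ·: Ll
L/I-2 un ·: Ll
L/II-1 aff I-1×I-2: ll
L/II-2 un I-1×I-2: LL|Ll
L/II-3 un I-1×I-2: LL|Ll
⇒ L over [I-1,I-2,II-1,II-2,II-3]: 4 consistent
W/I-1 ? ·: WW|Ww|ww
W/I-2 un ·: WW|Ww
W/II-1 un I-1×I-2: WW|Ww
W/II-2 ? I-1×I-2: WW|Ww|ww
W/II-3 ? I-1×I-2: WW|Ww|ww
⇒ W over [I-1,I-2,II-1,II-2,II-3]: 40 consistent

I-1 ∈ {Ll WW, Ll Ww, Ll ww}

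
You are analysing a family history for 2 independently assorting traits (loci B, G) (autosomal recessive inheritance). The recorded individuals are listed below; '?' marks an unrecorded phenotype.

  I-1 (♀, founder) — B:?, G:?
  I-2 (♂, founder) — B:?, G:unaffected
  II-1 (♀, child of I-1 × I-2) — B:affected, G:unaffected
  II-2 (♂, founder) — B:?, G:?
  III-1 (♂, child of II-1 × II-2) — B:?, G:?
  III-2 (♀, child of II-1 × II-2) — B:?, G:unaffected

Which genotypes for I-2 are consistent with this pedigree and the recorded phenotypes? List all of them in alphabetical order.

B/I-1 ? ·: Bb|bb
B/I-2 ? ·: Bb|bb
B/II-1 aff I-1×I-2: bb
B/II-2 ? ·: BB|Bb|bb
B/III-1 ? II-1×II-2: Bb|bb
B/III-2 ? II-1×II-2: Bb|bb
⇒ B over [I-1,I-2,II-1,II-2,III-1,III-2]: 24 consistent
G/I-1 ? ·: GG|Gg|gg
G/I-2 un ·: GG|Gg
G/II-1 un I-1×I-2: GG|Gg
G/II-2 ? ·: GG|Gg|gg
G/III-1 ? II-1×II-2: GG|Gg|gg
G/III-2 un II-1×II-2: GG|Gg
⇒ G over [I-1,I-2,II-1,II-2,III-1,III-2]: 84 consistent

I-2 ∈ {Bb GG, Bb Gg, bb GG, bb Gg}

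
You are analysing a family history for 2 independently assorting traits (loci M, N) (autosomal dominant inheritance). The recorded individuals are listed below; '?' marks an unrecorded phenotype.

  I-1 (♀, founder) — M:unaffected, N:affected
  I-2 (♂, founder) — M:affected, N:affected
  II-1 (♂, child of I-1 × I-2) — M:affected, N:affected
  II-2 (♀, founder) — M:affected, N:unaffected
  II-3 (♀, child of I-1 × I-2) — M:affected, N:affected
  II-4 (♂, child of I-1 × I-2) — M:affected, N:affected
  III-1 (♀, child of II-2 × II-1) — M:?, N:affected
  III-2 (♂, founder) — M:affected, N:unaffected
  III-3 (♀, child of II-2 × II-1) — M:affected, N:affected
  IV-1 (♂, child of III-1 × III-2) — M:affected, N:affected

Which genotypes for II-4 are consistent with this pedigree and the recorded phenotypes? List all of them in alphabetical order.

II-4 ∈ {Mm NN, Mm Nn}

M/I-1 un ·: mm
M/I-2 aff ·: Mm|MM
M/II-1 aff I-1×I-2: Mm
M/II-2 aff ·: Mm|MM
M/II-3 aff I-1×I-2: Mm
M/II-4 aff I-1×I-2: Mm
M/III-1 ? II-2×II-1: mm|Mm|MM
M/III-2 aff ·: Mm|MM
M/III-3 aff II-2×II-1: Mm|MM
M/IV-1 aff III-1×III-2: Mm|MM
⇒ M over [I-1,I-2,II-1,II-2,II-3,II-4,III-1,III-2,III-3,IV-1]: 64 consistent
N/I-1 aff ·: Nn|NN
N/I-2 aff ·: Nn|NN
N/II-1 aff I-1×I-2: Nn|NN
N/II-2 un ·: nn
N/II-3 aff I-1×I-2: Nn|NN
N/II-4 aff I-1×I-2: Nn|NN
N/III-1 aff II-2×II-1: Nn
N/III-2 un ·: nn
N/III-3 aff II-2×II-1: Nn
N/IV-1 aff III-1×III-2: Nn
⇒ N over [I-1,I-2,II-1,II-2,II-3,II-4,III-1,III-2,III-3,IV-1]: 25 consistent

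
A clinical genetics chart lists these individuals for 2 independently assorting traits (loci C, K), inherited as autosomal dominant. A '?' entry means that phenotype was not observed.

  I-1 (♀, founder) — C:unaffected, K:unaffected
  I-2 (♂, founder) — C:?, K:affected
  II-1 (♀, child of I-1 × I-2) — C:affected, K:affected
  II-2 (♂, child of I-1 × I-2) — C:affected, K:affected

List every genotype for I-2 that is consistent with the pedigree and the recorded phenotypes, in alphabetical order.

I-2 ∈ {CC KK, CC Kk, Cc KK, Cc Kk}

C/I-1 un ·: cc
C/I-2 ? ·: Cc|CC
C/II-1 aff I-1×I-2: Cc
C/II-2 aff I-1×I-2: Cc
⇒ C over [I-1,I-2,II-1,II-2]: 2 consistent
K/I-1 un ·: kk
K/I-2 aff ·: Kk|KK
K/II-1 aff I-1×I-2: Kk
K/II-2 aff I-1×I-2: Kk
⇒ K over [I-1,I-2,II-1,II-2]: 2 consistent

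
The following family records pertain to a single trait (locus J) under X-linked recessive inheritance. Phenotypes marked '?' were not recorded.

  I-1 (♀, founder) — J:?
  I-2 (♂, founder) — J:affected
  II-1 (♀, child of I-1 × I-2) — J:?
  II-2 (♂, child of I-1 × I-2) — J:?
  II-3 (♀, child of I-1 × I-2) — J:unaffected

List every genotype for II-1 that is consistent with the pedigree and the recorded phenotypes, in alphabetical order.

J/I-1 ? ·: X^JX^J|X^JX^j
J/I-2 aff ·: X^jY
J/II-1 ? I-1×I-2: X^JX^j|X^jX^j
J/II-2 ? I-1×I-2: X^JY|X^jY
J/II-3 un I-1×I-2: X^JX^j
⇒ J over [I-1,I-2,II-1,II-2,II-3]: 5 consistent

II-1 ∈ {X^JX^j, X^jX^j}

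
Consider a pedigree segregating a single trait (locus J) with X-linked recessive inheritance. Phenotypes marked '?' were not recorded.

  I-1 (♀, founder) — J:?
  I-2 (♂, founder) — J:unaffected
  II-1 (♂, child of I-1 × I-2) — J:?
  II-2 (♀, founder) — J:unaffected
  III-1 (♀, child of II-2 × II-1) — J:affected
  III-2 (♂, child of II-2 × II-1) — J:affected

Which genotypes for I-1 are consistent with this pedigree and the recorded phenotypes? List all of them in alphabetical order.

J/I-1 ? ·: X^JX^j|X^jX^j
J/I-2 un ·: X^JY
J/II-1 ? I-1×I-2: X^jY
J/II-2 un ·: X^JX^j
J/III-1 aff II-2×II-1: X^jX^j
J/III-2 aff II-2×II-1: X^jY
⇒ J over [I-1,I-2,II-1,II-2,III-1,III-2]: 2 consistent

I-1 ∈ {X^JX^j, X^jX^j}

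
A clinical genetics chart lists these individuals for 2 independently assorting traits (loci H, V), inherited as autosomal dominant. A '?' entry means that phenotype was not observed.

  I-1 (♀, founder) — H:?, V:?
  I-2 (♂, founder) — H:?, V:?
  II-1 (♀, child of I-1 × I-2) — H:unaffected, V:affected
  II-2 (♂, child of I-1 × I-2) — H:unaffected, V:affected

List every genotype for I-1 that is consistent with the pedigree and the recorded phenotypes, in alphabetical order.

H/I-1 ? ·: hh|Hh
H/I-2 ? ·: hh|Hh
H/II-1 un I-1×I-2: hh
H/II-2 un I-1×I-2: hh
⇒ H over [I-1,I-2,II-1,II-2]: 4 consistent
V/I-1 ? ·: vv|Vv|VV
V/I-2 ? ·: vv|Vv|VV
V/II-1 aff I-1×I-2: Vv|VV
V/II-2 aff I-1×I-2: Vv|VV
⇒ V over [I-1,I-2,II-1,II-2]: 17 consistent

I-1 ∈ {Hh VV, Hh Vv, Hh vv, hh VV, hh Vv, hh vv}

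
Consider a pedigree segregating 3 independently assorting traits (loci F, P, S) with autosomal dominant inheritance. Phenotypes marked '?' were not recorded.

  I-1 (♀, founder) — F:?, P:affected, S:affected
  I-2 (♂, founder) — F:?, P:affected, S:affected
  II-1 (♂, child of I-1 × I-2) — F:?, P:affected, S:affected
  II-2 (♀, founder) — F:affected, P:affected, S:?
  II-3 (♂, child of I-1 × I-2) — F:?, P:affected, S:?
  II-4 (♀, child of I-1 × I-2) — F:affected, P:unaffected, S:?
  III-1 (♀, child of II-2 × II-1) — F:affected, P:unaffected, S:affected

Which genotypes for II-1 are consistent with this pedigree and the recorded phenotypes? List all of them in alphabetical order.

F/I-1 ? ·: ff|Ff|FF
F/I-2 ? ·: ff|Ff|FF
F/II-1 ? I-1×I-2: ff|Ff|FF
F/II-2 aff ·: Ff|FF
F/II-3 ? I-1×I-2: ff|Ff|FF
F/II-4 aff I-1×I-2: Ff|FF
F/III-1 aff II-2×II-1: Ff|FF
⇒ F over [I-1,I-2,II-1,II-2,II-3,II-4,III-1]: 145 consistent
P/I-1 aff ·: Pp
P/I-2 aff ·: Pp
P/II-1 aff I-1×I-2: Pp
P/II-2 aff ·: Pp
P/II-3 aff I-1×I-2: Pp|PP
P/II-4 un I-1×I-2: pp
P/III-1 un II-2×II-1: pp
⇒ P over [I-1,I-2,II-1,II-2,II-3,II-4,III-1]: 2 consistent
S/I-1 aff ·: Ss|SS
S/I-2 aff ·: Ss|SS
S/II-1 aff I-1×I-2: Ss|SS
S/II-2 ? ·: ss|Ss|SS
S/II-3 ? I-1×I-2: ss|Ss|SS
S/II-4 ? I-1×I-2: ss|Ss|SS
S/III-1 aff II-2×II-1: Ss|SS
⇒ S over [I-1,I-2,II-1,II-2,II-3,II-4,III-1]: 157 consistent

II-1 ∈ {FF Pp SS, FF Pp Ss, Ff Pp SS, Ff Pp Ss, ff Pp SS, ff Pp Ss}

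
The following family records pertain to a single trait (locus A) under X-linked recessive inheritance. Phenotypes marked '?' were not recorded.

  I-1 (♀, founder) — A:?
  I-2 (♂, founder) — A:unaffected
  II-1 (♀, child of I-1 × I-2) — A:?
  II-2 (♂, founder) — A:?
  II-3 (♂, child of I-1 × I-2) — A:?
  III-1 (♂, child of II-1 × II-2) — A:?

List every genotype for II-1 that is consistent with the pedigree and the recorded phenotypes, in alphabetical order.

A/I-1 ? ·: X^AX^A|X^AX^a|X^aX^a
A/I-2 un ·: X^AY
A/II-1 ? I-1×I-2: X^AX^A|X^AX^a
A/II-2 ? ·: X^AY|X^aY
A/II-3 ? I-1×I-2: X^AY|X^aY
A/III-1 ? II-1×II-2: X^AY|X^aY
⇒ A over [I-1,I-2,II-1,II-2,II-3,III-1]: 18 consistent

II-1 ∈ {X^AX^A, X^AX^a}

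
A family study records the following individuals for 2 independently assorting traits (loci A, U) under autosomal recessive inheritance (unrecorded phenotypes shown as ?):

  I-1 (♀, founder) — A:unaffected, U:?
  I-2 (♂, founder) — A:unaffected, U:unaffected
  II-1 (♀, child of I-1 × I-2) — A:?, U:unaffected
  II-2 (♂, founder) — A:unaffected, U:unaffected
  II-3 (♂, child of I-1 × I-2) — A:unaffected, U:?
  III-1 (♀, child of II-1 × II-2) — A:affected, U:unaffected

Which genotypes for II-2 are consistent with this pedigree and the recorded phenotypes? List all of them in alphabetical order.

II-2 ∈ {Aa UU, Aa Uu}

A/I-1 un ·: AA|Aa
A/I-2 un ·: AA|Aa
A/II-1 ? I-1×I-2: Aa|aa
A/II-2 un ·: Aa
A/II-3 un I-1×I-2: AA|Aa
A/III-1 aff II-1×II-2: aa
⇒ A over [I-1,I-2,II-1,II-2,II-3,III-1]: 8 consistent
U/I-1 ? ·: UU|Uu|uu
U/I-2 un ·: UU|Uu
U/II-1 un I-1×I-2: UU|Uu
U/II-2 un ·: UU|Uu
U/II-3 ? I-1×I-2: UU|Uu|uu
U/III-1 un II-1×II-2: UU|Uu
⇒ U over [I-1,I-2,II-1,II-2,II-3,III-1]: 64 consistent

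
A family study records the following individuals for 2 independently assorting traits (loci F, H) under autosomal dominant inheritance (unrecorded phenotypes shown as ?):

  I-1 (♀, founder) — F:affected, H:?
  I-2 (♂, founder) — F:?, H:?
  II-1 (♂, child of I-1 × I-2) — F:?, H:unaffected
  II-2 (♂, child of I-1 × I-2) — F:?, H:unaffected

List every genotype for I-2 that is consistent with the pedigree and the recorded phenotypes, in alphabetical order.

F/I-1 aff ·: Ff|FF
F/I-2 ? ·: ff|Ff|FF
F/II-1 ? I-1×I-2: ff|Ff|FF
F/II-2 ? I-1×I-2: ff|Ff|FF
⇒ F over [I-1,I-2,II-1,II-2]: 23 consistent
H/I-1 ? ·: hh|Hh
H/I-2 ? ·: hh|Hh
H/II-1 un I-1×I-2: hh
H/II-2 un I-1×I-2: hh
⇒ H over [I-1,I-2,II-1,II-2]: 4 consistent

I-2 ∈ {FF Hh, FF hh, Ff Hh, Ff hh, ff Hh, ff hh}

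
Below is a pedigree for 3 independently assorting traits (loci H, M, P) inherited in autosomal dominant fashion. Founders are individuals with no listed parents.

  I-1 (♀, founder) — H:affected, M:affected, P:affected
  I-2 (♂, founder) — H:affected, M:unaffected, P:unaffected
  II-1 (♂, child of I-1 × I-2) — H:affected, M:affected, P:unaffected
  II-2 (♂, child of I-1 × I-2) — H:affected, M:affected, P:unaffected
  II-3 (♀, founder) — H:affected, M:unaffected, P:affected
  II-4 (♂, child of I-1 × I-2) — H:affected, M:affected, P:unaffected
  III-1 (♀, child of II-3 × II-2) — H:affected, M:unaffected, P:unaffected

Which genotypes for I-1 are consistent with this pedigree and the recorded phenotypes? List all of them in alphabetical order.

I-1 ∈ {HH MM Pp, HH Mm Pp, Hh MM Pp, Hh Mm Pp}

H/I-1 aff ·: Hh|HH
H/I-2 aff ·: Hh|HH
H/II-1 aff I-1×I-2: Hh|HH
H/II-2 aff I-1×I-2: Hh|HH
H/II-3 aff ·: Hh|HH
H/II-4 aff I-1×I-2: Hh|HH
H/III-1 aff II-3×II-2: Hh|HH
⇒ H over [I-1,I-2,II-1,II-2,II-3,II-4,III-1]: 87 consistent
M/I-1 aff ·: Mm|MM
M/I-2 un ·: mm
M/II-1 aff I-1×I-2: Mm
M/II-2 aff I-1×I-2: Mm
M/II-3 un ·: mm
M/II-4 aff I-1×I-2: Mm
M/III-1 un II-3×II-2: mm
⇒ M over [I-1,I-2,II-1,II-2,II-3,II-4,III-1]: 2 consistent
P/I-1 aff ·: Pp
P/I-2 un ·: pp
P/II-1 un I-1×I-2: pp
P/II-2 un I-1×I-2: pp
P/II-3 aff ·: Pp
P/II-4 un I-1×I-2: pp
P/III-1 un II-3×II-2: pp
⇒ P over [I-1,I-2,II-1,II-2,II-3,II-4,III-1]: 1 consistent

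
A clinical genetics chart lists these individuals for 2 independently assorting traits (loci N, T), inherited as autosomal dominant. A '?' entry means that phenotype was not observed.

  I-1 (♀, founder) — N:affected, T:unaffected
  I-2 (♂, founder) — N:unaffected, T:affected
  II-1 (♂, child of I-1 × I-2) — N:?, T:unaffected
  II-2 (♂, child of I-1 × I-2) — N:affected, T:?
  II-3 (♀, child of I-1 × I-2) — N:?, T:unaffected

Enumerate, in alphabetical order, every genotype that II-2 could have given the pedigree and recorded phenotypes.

II-2 ∈ {Nn Tt, Nn tt}

N/I-1 aff ·: Nn|NN
N/I-2 un ·: nn
N/II-1 ? I-1×I-2: nn|Nn
N/II-2 aff I-1×I-2: Nn
N/II-3 ? I-1×I-2: nn|Nn
⇒ N over [I-1,I-2,II-1,II-2,II-3]: 5 consistent
T/I-1 un ·: tt
T/I-2 aff ·: Tt
T/II-1 un I-1×I-2: tt
T/II-2 ? I-1×I-2: tt|Tt
T/II-3 un I-1×I-2: tt
⇒ T over [I-1,I-2,II-1,II-2,II-3]: 2 consistent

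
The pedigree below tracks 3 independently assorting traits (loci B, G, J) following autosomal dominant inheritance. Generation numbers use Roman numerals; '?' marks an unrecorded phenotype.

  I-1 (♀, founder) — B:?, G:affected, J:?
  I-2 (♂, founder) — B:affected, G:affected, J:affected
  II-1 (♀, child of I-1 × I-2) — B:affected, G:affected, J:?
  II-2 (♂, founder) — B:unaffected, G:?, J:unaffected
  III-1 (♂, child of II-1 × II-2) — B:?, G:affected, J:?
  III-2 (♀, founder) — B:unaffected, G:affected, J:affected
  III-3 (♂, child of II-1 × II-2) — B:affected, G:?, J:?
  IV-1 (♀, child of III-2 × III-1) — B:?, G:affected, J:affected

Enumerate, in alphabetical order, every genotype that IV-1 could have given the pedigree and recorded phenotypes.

IV-1 ∈ {Bb GG JJ, Bb GG Jj, Bb Gg JJ, Bb Gg Jj, bb GG JJ, bb GG Jj, bb Gg JJ, bb Gg Jj}

B/I-1 ? ·: bb|Bb|BB
B/I-2 aff ·: Bb|BB
B/II-1 aff I-1×I-2: Bb|BB
B/II-2 un ·: bb
B/III-1 ? II-1×II-2: bb|Bb
B/III-2 un ·: bb
B/III-3 aff II-1×II-2: Bb
B/IV-1 ? III-2×III-1: bb|Bb
⇒ B over [I-1,I-2,II-1,II-2,III-1,III-2,III-3,IV-1]: 23 consistent
G/I-1 aff ·: Gg|GG
G/I-2 aff ·: Gg|GG
G/II-1 aff I-1×I-2: Gg|GG
G/II-2 ? ·: gg|Gg|GG
G/III-1 aff II-1×II-2: Gg|GG
G/III-2 aff ·: Gg|GG
G/III-3 ? II-1×II-2: gg|Gg|GG
G/IV-1 aff III-2×III-1: Gg|GG
⇒ G over [I-1,I-2,II-1,II-2,III-1,III-2,III-3,IV-1]: 213 consistent
J/I-1 ? ·: jj|Jj|JJ
J/I-2 aff ·: Jj|JJ
J/II-1 ? I-1×I-2: jj|Jj|JJ
J/II-2 un ·: jj
J/III-1 ? II-1×II-2: jj|Jj
J/III-2 aff ·: Jj|JJ
J/III-3 ? II-1×II-2: jj|Jj
J/IV-1 aff III-2×III-1: Jj|JJ
⇒ J over [I-1,I-2,II-1,II-2,III-1,III-2,III-3,IV-1]: 80 consistent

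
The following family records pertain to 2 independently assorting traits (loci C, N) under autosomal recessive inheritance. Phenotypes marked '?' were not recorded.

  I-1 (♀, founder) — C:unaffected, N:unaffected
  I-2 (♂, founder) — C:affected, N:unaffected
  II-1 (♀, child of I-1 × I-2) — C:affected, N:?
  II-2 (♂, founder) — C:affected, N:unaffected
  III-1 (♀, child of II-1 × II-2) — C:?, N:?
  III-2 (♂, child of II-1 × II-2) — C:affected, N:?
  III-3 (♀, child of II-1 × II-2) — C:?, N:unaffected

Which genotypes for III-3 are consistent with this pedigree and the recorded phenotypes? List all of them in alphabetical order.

C/I-1 un ·: Cc
C/I-2 aff ·: cc
C/II-1 aff I-1×I-2: cc
C/II-2 aff ·: cc
C/III-1 ? II-1×II-2: cc
C/III-2 aff II-1×II-2: cc
C/III-3 ? II-1×II-2: cc
⇒ C over [I-1,I-2,II-1,II-2,III-1,III-2,III-3]: 1 consistent
N/I-1 un ·: NN|Nn
N/I-2 un ·: NN|Nn
N/II-1 ? I-1×I-2: NN|Nn|nn
N/II-2 un ·: NN|Nn
N/III-1 ? II-1×II-2: NN|Nn|nn
N/III-2 ? II-1×II-2: NN|Nn|nn
N/III-3 un II-1×II-2: NN|Nn
⇒ N over [I-1,I-2,II-1,II-2,III-1,III-2,III-3]: 119 consistent

III-3 ∈ {cc NN, cc Nn}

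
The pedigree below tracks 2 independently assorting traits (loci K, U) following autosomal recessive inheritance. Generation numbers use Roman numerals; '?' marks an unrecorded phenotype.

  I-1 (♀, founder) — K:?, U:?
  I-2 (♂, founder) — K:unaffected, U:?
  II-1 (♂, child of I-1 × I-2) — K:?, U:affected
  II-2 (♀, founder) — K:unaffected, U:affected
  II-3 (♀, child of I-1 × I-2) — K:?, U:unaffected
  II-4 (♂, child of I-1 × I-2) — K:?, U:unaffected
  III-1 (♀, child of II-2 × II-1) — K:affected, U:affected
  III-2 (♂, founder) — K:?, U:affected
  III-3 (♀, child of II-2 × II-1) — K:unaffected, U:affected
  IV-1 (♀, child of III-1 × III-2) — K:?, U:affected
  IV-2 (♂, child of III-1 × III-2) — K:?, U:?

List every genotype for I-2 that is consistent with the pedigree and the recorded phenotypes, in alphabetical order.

I-2 ∈ {KK Uu, KK uu, Kk Uu, Kk uu}

K/I-1 ? ·: KK|Kk|kk
K/I-2 un ·: KK|Kk
K/II-1 ? I-1×I-2: Kk|kk
K/II-2 un ·: Kk
K/II-3 ? I-1×I-2: KK|Kk|kk
K/II-4 ? I-1×I-2: KK|Kk|kk
K/III-1 aff II-2×II-1: kk
K/III-2 ? ·: KK|Kk|kk
K/III-3 un II-2×II-1: KK|Kk
K/IV-1 ? III-1×III-2: Kk|kk
K/IV-2 ? III-1×III-2: Kk|kk
⇒ K over [I-1,I-2,II-1,II-2,II-3,II-4,III-1,III-2,III-3,IV-1,IV-2]: 342 consistent
U/I-1 ? ·: Uu|uu
U/I-2 ? ·: Uu|uu
U/II-1 aff I-1×I-2: uu
U/II-2 aff ·: uu
U/II-3 un I-1×I-2: UU|Uu
U/II-4 un I-1×I-2: UU|Uu
U/III-1 aff II-2×II-1: uu
U/III-2 aff ·: uu
U/III-3 aff II-2×II-1: uu
U/IV-1 aff III-1×III-2: uu
U/IV-2 ? III-1×III-2: uu
⇒ U over [I-1,I-2,II-1,II-2,II-3,II-4,III-1,III-2,III-3,IV-1,IV-2]: 6 consistent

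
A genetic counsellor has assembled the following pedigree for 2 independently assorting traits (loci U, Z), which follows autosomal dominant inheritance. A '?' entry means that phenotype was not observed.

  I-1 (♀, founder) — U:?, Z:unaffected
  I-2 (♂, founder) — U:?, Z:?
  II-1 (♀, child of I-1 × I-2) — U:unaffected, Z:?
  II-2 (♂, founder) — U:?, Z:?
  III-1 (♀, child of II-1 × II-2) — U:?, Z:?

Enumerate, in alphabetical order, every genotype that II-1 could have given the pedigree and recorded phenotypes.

II-1 ∈ {uu Zz, uu zz}

U/I-1 ? ·: uu|Uu
U/I-2 ? ·: uu|Uu
U/II-1 un I-1×I-2: uu
U/II-2 ? ·: uu|Uu|UU
U/III-1 ? II-1×II-2: uu|Uu
⇒ U over [I-1,I-2,II-1,II-2,III-1]: 16 consistent
Z/I-1 un ·: zz
Z/I-2 ? ·: zz|Zz|ZZ
Z/II-1 ? I-1×I-2: zz|Zz
Z/II-2 ? ·: zz|Zz|ZZ
Z/III-1 ? II-1×II-2: zz|Zz|ZZ
⇒ Z over [I-1,I-2,II-1,II-2,III-1]: 22 consistent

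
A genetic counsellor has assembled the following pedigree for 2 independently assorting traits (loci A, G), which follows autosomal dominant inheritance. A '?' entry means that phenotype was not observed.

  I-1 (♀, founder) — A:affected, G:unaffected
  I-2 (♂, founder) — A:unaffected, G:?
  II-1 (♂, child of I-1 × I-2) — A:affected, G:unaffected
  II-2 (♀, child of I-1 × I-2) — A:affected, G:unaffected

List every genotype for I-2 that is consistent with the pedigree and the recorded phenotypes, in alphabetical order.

A/I-1 aff ·: Aa|AA
A/I-2 un ·: aa
A/II-1 aff I-1×I-2: Aa
A/II-2 aff I-1×I-2: Aa
⇒ A over [I-1,I-2,II-1,II-2]: 2 consistent
G/I-1 un ·: gg
G/I-2 ? ·: gg|Gg
G/II-1 un I-1×I-2: gg
G/II-2 un I-1×I-2: gg
⇒ G over [I-1,I-2,II-1,II-2]: 2 consistent

I-2 ∈ {aa Gg, aa gg}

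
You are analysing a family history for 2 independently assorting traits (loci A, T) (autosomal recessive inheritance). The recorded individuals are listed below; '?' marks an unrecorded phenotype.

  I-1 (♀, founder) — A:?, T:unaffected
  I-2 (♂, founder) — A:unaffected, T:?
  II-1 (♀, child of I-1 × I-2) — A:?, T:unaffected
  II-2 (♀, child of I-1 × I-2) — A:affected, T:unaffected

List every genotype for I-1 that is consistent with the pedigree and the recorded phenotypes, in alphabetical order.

A/I-1 ? ·: Aa|aa
A/I-2 un ·: Aa
A/II-1 ? I-1×I-2: AA|Aa|aa
A/II-2 aff I-1×I-2: aa
⇒ A over [I-1,I-2,II-1,II-2]: 5 consistent
T/I-1 un ·: TT|Tt
T/I-2 ? ·: TT|Tt|tt
T/II-1 un I-1×I-2: TT|Tt
T/II-2 un I-1×I-2: TT|Tt
⇒ T over [I-1,I-2,II-1,II-2]: 15 consistent

I-1 ∈ {Aa TT, Aa Tt, aa TT, aa Tt}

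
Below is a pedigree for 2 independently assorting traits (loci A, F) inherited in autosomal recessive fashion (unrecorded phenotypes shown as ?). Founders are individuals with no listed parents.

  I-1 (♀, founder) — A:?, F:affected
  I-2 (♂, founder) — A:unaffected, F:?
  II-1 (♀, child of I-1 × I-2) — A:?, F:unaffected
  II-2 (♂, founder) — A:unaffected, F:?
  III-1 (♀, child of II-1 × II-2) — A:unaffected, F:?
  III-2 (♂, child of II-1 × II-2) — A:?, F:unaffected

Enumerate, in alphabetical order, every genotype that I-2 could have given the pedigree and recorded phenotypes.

I-2 ∈ {AA FF, AA Ff, Aa FF, Aa Ff}

A/I-1 ? ·: AA|Aa|aa
A/I-2 un ·: AA|Aa
A/II-1 ? I-1×I-2: AA|Aa|aa
A/II-2 un ·: AA|Aa
A/III-1 un II-1×II-2: AA|Aa
A/III-2 ? II-1×II-2: AA|Aa|aa
⇒ A over [I-1,I-2,II-1,II-2,III-1,III-2]: 76 consistent
F/I-1 aff ·: ff
F/I-2 ? ·: FF|Ff
F/II-1 un I-1×I-2: Ff
F/II-2 ? ·: FF|Ff|ff
F/III-1 ? II-1×II-2: FF|Ff|ff
F/III-2 un II-1×II-2: FF|Ff
⇒ F over [I-1,I-2,II-1,II-2,III-1,III-2]: 24 consistent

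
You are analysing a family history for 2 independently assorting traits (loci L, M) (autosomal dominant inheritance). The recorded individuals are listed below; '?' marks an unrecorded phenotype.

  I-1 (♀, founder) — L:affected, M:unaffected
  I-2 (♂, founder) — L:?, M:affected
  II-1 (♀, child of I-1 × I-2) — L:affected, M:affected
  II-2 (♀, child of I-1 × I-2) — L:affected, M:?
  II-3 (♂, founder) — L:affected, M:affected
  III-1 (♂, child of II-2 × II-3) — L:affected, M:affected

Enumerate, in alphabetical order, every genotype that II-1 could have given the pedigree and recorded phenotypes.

L/I-1 aff ·: Ll|LL
L/I-2 ? ·: ll|Ll|LL
L/II-1 aff I-1×I-2: Ll|LL
L/II-2 aff I-1×I-2: Ll|LL
L/II-3 aff ·: Ll|LL
L/III-1 aff II-2×II-3: Ll|LL
⇒ L over [I-1,I-2,II-1,II-2,II-3,III-1]: 53 consistent
M/I-1 un ·: mm
M/I-2 aff ·: Mm|MM
M/II-1 aff I-1×I-2: Mm
M/II-2 ? I-1×I-2: mm|Mm
M/II-3 aff ·: Mm|MM
M/III-1 aff II-2×II-3: Mm|MM
⇒ M over [I-1,I-2,II-1,II-2,II-3,III-1]: 10 consistent

II-1 ∈ {LL Mm, Ll Mm}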